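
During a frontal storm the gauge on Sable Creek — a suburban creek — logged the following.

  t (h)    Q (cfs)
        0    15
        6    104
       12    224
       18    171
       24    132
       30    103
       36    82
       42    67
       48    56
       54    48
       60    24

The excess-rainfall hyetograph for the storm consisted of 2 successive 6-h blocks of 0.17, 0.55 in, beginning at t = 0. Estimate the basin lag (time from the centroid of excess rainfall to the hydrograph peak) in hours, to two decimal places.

Centroid of excess rainfall: t_c = Σ P_i·t̄_i / ΣP_i = 7.5833 h (block centres at 3, 9 h).
Hydrograph peak occurs at t = 12 h, so basin lag t_L = 12 − 7.5833 = 4.42 h.

t_L ≈ 4.42 h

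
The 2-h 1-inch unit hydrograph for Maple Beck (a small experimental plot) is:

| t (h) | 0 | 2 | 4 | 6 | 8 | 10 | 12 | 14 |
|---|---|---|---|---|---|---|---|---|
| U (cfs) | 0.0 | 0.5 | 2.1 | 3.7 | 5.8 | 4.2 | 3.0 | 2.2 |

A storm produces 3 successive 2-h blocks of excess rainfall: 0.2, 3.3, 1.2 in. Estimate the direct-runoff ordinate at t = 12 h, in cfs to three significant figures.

By discrete convolution, Q_j = Σ (P_i / 1 in) · U_{j−i}.
At t = 12 h (j=6): Q = (0.2/1)·3.0 + (3.3/1)·4.2 + (1.2/1)·5.8 = 21.4 cfs.

Q ≈ 21.4 cfs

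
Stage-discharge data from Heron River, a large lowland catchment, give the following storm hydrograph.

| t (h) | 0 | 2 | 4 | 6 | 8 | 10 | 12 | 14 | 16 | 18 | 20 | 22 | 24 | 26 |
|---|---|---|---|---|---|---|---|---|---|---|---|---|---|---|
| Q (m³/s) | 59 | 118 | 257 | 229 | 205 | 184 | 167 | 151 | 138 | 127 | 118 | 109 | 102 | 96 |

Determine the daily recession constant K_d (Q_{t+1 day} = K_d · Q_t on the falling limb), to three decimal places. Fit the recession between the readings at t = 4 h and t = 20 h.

Between t = 4 h and t = 20 h the flow falls from 257 to 118 m³/s over 8×2 h = 16 h.
Per-interval ratio K = (118/257)^(1/8) = 0.9073; K_d = K^(24/2) = 0.311.

K_d ≈ 0.311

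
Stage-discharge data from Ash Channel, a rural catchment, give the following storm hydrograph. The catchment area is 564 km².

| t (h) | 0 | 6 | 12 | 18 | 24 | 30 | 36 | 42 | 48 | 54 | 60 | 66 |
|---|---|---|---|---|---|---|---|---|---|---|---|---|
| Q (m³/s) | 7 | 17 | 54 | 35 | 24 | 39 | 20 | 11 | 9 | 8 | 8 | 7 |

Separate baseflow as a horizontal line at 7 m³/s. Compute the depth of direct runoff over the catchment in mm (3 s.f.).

d ≈ 5.94 mm

Direct runoff: 0.0, 10.0, 47.0, 28.0, 17.0, 32.0, 13.0, 4.0, 2.0, 1.0, 1.0, 0.0 m³/s; ΣQ_DR = 155.0 m³/s.
V = ΣQ_DR · Δt = 155.0 × 21600 s = 3.348 × 10^6 m³.
Over A = 564 km², depth = V / A = 5.94 mm.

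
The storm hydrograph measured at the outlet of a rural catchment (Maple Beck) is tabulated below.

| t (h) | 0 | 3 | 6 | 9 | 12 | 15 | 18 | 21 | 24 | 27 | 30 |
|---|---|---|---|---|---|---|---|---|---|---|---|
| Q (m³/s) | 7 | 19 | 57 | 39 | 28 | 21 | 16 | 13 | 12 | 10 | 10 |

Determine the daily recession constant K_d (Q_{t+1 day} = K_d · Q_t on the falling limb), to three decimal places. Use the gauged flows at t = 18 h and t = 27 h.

K_d ≈ 0.286

Between t = 18 h and t = 27 h the flow falls from 16 to 10 m³/s over 3×3 h = 9 h.
Per-interval ratio K = (10/16)^(1/3) = 0.8550; K_d = K^(24/3) = 0.286.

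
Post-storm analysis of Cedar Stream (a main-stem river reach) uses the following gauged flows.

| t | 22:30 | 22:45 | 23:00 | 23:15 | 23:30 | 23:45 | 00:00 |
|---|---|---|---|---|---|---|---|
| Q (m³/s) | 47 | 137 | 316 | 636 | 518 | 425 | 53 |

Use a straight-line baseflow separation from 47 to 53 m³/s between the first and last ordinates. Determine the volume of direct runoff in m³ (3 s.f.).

V ≈ 1.60 × 10^6 m³

Direct-runoff ordinates (Q − Q_b): 0.00, 89.00, 267.00, 586.00, 467.00, 373.00, 0.00 m³/s.
ΣQ_DR = 1782 m³/s.
With Δt = 0.25 h = 900 s, V = ΣQ_DR · Δt = 1782 × 900 = 1.60 × 10^6 m³.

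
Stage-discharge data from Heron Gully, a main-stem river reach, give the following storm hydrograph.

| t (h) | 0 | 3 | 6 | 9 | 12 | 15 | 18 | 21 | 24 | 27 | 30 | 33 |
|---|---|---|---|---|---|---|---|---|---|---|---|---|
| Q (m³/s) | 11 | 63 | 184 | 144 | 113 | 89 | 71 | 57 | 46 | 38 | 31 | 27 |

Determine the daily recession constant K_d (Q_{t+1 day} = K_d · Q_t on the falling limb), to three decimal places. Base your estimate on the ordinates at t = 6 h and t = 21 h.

Between t = 6 h and t = 21 h the flow falls from 184 to 57 m³/s over 5×3 h = 15 h.
Per-interval ratio K = (57/184)^(1/5) = 0.7911; K_d = K^(24/3) = 0.153.

K_d ≈ 0.153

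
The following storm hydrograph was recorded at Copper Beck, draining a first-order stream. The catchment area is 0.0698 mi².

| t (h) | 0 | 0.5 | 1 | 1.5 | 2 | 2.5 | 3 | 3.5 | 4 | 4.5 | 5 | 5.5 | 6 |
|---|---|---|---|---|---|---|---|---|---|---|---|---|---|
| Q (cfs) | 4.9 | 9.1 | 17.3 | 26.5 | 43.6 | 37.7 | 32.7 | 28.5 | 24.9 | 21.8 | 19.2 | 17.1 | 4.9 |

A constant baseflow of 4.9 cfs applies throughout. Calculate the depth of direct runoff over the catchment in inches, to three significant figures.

Direct runoff: 0.0, 4.2, 12.4, 21.6, 38.7, 32.8, 27.8, 23.6, 20.0, 16.9, 14.3, 12.2, 0.0 cfs; ΣQ_DR = 224.5 cfs.
V = ΣQ_DR · Δt = 224.5 × 1800 s = 4.041 × 10^5 ft³.
Over A = 0.0698 mi², depth = V / A = 2.49 in.

d ≈ 2.49 in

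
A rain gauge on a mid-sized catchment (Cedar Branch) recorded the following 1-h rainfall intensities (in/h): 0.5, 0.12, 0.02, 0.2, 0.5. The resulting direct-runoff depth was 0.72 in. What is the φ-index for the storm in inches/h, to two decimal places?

φ ≈ 0.16 in/h

Only the 3 blocks with intensity above φ contribute runoff: 0.5, 0.2, 0.5 in/h.
Σ(I−φ)·Δt = d  ⇒  (0.5+0.2+0.5 − 3φ)·1 = 0.72
φ = (1.200 − 0.72/1) / 3 = 0.16 in/h.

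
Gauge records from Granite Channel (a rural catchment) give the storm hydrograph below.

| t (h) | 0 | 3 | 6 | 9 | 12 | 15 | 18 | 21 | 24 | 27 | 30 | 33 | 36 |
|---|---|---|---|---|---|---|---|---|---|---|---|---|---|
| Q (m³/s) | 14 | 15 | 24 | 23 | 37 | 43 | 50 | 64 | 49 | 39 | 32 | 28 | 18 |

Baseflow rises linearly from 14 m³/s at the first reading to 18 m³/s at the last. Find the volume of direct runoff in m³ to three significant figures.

V ≈ 2.46 × 10^6 m³

Direct-runoff ordinates (Q − Q_b): 0.00, 0.67, 9.33, 8.00, 21.67, 27.33, 34.00, 47.67, 32.33, 22.00, 14.67, 10.33, 0.00 m³/s.
ΣQ_DR = 228.0 m³/s.
With Δt = 3 h = 10800 s, V = ΣQ_DR · Δt = 228.0 × 10800 = 2.46 × 10^6 m³.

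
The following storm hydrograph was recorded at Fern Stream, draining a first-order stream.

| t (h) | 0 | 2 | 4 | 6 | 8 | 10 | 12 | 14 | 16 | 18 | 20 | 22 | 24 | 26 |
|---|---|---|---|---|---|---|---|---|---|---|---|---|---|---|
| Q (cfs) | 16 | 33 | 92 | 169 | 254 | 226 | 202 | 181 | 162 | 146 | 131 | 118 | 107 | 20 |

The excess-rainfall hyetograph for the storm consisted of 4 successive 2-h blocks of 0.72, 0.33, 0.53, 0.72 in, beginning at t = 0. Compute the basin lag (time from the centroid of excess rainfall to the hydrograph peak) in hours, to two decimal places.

t_L ≈ 3.91 h

Centroid of excess rainfall: t_c = Σ P_i·t̄_i / ΣP_i = 4.0870 h (block centres at 1, 3, 5, 7 h).
Hydrograph peak occurs at t = 8 h, so basin lag t_L = 8 − 4.0870 = 3.91 h.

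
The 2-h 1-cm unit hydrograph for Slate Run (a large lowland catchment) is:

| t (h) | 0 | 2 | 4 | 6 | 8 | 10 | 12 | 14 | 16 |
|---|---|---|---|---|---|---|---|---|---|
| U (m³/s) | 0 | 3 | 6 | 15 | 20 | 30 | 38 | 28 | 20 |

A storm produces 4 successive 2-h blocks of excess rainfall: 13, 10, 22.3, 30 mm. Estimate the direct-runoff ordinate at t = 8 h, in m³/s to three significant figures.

Q ≈ 63.4 m³/s

By discrete convolution, Q_j = Σ (P_i / 10 mm) · U_{j−i}.
At t = 8 h (j=4): Q = (13/10)·20 + (10/10)·15 + (22.3/10)·6 + (30/10)·3 = 63.4 m³/s.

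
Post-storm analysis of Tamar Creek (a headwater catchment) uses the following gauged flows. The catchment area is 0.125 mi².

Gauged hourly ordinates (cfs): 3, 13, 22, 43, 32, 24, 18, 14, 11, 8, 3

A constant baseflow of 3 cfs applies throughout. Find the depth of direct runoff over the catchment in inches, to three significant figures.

d ≈ 1.96 in

Direct runoff: 0.0, 10.0, 19.0, 40.0, 29.0, 21.0, 15.0, 11.0, 8.0, 5.0, 0.0 cfs; ΣQ_DR = 158.0 cfs.
V = ΣQ_DR · Δt = 158.0 × 3600 s = 5.688 × 10^5 ft³.
Over A = 0.125 mi², depth = V / A = 1.96 in.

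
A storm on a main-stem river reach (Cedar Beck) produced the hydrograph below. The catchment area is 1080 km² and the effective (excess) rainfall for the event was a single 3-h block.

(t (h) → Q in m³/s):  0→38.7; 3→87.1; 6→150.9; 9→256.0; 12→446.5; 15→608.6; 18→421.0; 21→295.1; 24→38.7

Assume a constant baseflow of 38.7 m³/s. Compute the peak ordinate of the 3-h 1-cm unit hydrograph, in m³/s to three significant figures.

U_p ≈ 286 m³/s

Direct runoff: 0.0, 48.4, 112.2, 217.3, 407.8, 569.9, 382.3, 256.4, 0.0 m³/s; ΣQ_DR = 1994 m³/s, peak = 569.9 m³/s.
Runoff depth d = ΣQ_DR·Δt / A = 1994 × 10800 / (1080 km²) = 19.94 mm.
The 1-cm UH is the DRH scaled by (10 mm)/d, so U_p = 569.9 × 10/19.94 = 286 m³/s.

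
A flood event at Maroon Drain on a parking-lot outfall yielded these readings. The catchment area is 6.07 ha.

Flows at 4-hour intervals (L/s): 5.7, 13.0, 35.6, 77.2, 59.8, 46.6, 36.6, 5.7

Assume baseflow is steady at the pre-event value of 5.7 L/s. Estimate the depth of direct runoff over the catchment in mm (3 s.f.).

Direct runoff: 0.0, 7.3, 29.9, 71.5, 54.1, 40.9, 30.9, 0.0 L/s; ΣQ_DR = 234.6 L/s.
V = ΣQ_DR · Δt = 234.6 × 14400 s = 3.378 × 10^6 L.
Over A = 6.07 ha, depth = V / A = 55.7 mm.

d ≈ 55.7 mm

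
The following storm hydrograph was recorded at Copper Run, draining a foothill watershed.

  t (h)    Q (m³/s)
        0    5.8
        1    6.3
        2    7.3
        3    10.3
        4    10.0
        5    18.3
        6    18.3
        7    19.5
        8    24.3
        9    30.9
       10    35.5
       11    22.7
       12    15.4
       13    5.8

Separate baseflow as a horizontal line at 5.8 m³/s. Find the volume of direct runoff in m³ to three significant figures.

Direct-runoff ordinates (Q − Q_b): 0.0, 0.5, 1.5, 4.5, 4.2, 12.5, 12.5, 13.7, 18.5, 25.1, 29.7, 16.9, 9.6, 0.0 m³/s.
ΣQ_DR = 149.2 m³/s.
With Δt = 1 h = 3600 s, V = ΣQ_DR · Δt = 149.2 × 3600 = 5.37 × 10^5 m³.

V ≈ 5.37 × 10^5 m³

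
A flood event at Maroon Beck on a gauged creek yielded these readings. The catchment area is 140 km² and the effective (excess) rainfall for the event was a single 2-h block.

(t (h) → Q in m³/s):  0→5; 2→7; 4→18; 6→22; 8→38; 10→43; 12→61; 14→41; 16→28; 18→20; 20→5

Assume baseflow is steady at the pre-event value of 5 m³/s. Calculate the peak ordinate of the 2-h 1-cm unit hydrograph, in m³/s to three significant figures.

Direct runoff: 0.0, 2.0, 13.0, 17.0, 33.0, 38.0, 56.0, 36.0, 23.0, 15.0, 0.0 m³/s; ΣQ_DR = 233.0 m³/s, peak = 56.0 m³/s.
Runoff depth d = ΣQ_DR·Δt / A = 233.0 × 7200 / (140 km²) = 11.98 mm.
The 1-cm UH is the DRH scaled by (10 mm)/d, so U_p = 56.0 × 10/11.98 = 46.7 m³/s.

U_p ≈ 46.7 m³/s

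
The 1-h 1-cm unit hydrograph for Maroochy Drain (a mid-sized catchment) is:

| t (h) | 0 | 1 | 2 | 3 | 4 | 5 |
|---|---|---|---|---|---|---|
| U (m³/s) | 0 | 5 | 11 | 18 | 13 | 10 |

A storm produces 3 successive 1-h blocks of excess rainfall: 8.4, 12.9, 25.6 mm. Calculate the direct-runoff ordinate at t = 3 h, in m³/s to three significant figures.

Q ≈ 42.1 m³/s

By discrete convolution, Q_j = Σ (P_i / 10 mm) · U_{j−i}.
At t = 3 h (j=3): Q = (8.4/10)·18 + (12.9/10)·11 + (25.6/10)·5 = 42.1 m³/s.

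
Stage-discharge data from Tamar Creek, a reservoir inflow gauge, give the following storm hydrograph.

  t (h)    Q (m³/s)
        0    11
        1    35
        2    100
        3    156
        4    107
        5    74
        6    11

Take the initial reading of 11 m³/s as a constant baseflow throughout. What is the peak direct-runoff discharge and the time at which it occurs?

Q_p = 145.0 m³/s at t = 3 h

Subtracting baseflow gives direct-runoff ordinates: 0.0, 24.0, 89.0, 145.0, 96.0, 63.0, 0.0 m³/s.
The maximum is 145.0 m³/s, occurring at the reading for t = 3 h.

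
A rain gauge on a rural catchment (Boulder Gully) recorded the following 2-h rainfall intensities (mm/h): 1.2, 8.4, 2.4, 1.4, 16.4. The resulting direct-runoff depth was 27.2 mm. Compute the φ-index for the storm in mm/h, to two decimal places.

φ ≈ 5.60 mm/h

Only the 2 blocks with intensity above φ contribute runoff: 8.4, 16.4 mm/h.
Σ(I−φ)·Δt = d  ⇒  (8.4+16.4 − 2φ)·2 = 27.2
φ = (24.80 − 27.2/2) / 2 = 5.60 mm/h.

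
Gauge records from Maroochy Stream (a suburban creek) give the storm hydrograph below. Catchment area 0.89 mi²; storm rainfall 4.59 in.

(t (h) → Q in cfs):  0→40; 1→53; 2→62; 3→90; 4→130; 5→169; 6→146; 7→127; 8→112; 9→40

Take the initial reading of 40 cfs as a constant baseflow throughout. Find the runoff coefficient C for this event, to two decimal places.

ΣQ_DR = 569.0 cfs; V = ΣQ_DR·Δt = 2.048 × 10^6 ft³.
Runoff depth d = V / A = 0.9907 in.
C = d / P = 0.9907 / 4.59 = 0.22.

C ≈ 0.22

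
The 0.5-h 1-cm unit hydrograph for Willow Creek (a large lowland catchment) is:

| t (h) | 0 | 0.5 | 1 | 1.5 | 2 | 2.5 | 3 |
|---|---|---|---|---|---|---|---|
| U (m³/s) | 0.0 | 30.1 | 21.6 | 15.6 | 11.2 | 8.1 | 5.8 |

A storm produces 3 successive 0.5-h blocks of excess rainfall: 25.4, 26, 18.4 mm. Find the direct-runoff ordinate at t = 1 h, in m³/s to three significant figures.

Q ≈ 133 m³/s

By discrete convolution, Q_j = Σ (P_i / 10 mm) · U_{j−i}.
At t = 1 h (j=2): Q = (25.4/10)·21.6 + (26/10)·30.1 + (18.4/10)·0.0 = 133 m³/s.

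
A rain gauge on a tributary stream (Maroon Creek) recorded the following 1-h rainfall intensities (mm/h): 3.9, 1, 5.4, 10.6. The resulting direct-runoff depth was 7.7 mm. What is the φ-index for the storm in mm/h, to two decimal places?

Only the 2 blocks with intensity above φ contribute runoff: 5.4, 10.6 mm/h.
Σ(I−φ)·Δt = d  ⇒  (5.4+10.6 − 2φ)·1 = 7.7
φ = (16.00 − 7.7/1) / 2 = 4.15 mm/h.

φ ≈ 4.15 mm/h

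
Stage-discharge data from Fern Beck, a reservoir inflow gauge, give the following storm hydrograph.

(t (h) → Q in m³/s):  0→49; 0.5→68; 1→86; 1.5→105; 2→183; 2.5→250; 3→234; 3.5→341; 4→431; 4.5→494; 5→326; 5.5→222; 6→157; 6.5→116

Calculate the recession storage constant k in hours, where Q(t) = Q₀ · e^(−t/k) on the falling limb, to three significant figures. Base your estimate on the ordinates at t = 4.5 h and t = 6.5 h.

k ≈ 1.38 h

On the falling limb, Q drops from 494 to 116 m³/s between t = 4.5 h and t = 6.5 h (Δt = 2 h).
k = −Δt / ln(Q₂/Q₁) = −2 / ln(116/494) = 1.38 h.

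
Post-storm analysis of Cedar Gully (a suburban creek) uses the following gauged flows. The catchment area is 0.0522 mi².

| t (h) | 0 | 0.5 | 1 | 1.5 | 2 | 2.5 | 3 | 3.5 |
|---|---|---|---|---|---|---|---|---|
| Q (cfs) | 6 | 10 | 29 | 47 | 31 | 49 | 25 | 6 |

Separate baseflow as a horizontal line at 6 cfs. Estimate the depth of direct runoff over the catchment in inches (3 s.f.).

d ≈ 2.30 in

Direct runoff: 0.0, 4.0, 23.0, 41.0, 25.0, 43.0, 19.0, 0.0 cfs; ΣQ_DR = 155.0 cfs.
V = ΣQ_DR · Δt = 155.0 × 1800 s = 2.790 × 10^5 ft³.
Over A = 0.0522 mi², depth = V / A = 2.30 in.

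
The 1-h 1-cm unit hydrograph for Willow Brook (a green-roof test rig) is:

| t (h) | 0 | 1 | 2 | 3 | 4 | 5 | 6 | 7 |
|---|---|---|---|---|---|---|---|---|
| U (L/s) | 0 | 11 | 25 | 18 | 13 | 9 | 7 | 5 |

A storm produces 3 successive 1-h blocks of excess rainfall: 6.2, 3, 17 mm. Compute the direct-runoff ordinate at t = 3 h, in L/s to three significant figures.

Q ≈ 37.4 L/s

By discrete convolution, Q_j = Σ (P_i / 10 mm) · U_{j−i}.
At t = 3 h (j=3): Q = (6.2/10)·18 + (3/10)·25 + (17/10)·11 = 37.4 L/s.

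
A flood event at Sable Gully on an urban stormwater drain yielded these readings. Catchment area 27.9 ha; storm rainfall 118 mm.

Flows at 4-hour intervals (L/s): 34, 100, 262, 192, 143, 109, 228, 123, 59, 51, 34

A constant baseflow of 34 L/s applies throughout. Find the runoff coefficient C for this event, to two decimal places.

ΣQ_DR = 961.0 L/s; V = ΣQ_DR·Δt = 1.384 × 10^7 L.
Runoff depth d = V / A = 49.60 mm.
C = d / P = 49.60 / 118 = 0.42.

C ≈ 0.42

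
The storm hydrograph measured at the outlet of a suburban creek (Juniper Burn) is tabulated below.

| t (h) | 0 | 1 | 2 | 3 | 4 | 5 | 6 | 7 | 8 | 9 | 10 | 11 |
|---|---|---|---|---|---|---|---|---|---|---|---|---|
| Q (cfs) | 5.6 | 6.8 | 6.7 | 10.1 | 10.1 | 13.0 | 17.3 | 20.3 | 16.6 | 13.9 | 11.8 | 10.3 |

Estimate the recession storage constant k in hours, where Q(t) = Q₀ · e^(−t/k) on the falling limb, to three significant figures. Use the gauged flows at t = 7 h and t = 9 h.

k ≈ 5.28 h

On the falling limb, Q drops from 20.3 to 13.9 cfs between t = 7 h and t = 9 h (Δt = 2 h).
k = −Δt / ln(Q₂/Q₁) = −2 / ln(13.9/20.3) = 5.28 h.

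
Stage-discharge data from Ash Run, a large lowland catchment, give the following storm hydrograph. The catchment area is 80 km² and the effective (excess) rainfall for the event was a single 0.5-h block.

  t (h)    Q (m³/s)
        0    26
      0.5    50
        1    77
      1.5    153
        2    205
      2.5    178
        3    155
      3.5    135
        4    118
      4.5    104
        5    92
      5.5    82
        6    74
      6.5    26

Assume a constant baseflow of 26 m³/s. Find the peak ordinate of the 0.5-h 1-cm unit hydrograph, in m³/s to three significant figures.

Direct runoff: 0.0, 24.0, 51.0, 127.0, 179.0, 152.0, 129.0, 109.0, 92.0, 78.0, 66.0, 56.0, 48.0, 0.0 m³/s; ΣQ_DR = 1111 m³/s, peak = 179.0 m³/s.
Runoff depth d = ΣQ_DR·Δt / A = 1111 × 1800 / (80 km²) = 25.00 mm.
The 1-cm UH is the DRH scaled by (10 mm)/d, so U_p = 179.0 × 10/25.00 = 71.6 m³/s.

U_p ≈ 71.6 m³/s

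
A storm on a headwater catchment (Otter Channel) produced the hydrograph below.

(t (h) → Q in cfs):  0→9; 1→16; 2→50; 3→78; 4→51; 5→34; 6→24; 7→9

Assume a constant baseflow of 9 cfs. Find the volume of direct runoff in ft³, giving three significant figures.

Direct-runoff ordinates (Q − Q_b): 0.0, 7.0, 41.0, 69.0, 42.0, 25.0, 15.0, 0.0 cfs.
ΣQ_DR = 199.0 cfs.
With Δt = 1 h = 3600 s, V = ΣQ_DR · Δt = 199.0 × 3600 = 7.16 × 10^5 ft³.

V ≈ 7.16 × 10^5 ft³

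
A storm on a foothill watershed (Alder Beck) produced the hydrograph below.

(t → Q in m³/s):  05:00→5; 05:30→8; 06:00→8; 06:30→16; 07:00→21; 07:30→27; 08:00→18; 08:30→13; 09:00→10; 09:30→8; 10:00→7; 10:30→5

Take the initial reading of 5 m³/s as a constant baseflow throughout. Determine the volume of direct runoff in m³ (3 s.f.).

V ≈ 1.55 × 10^5 m³

Direct-runoff ordinates (Q − Q_b): 0.0, 3.0, 3.0, 11.0, 16.0, 22.0, 13.0, 8.0, 5.0, 3.0, 2.0, 0.0 m³/s.
ΣQ_DR = 86.00 m³/s.
With Δt = 0.5 h = 1800 s, V = ΣQ_DR · Δt = 86.00 × 1800 = 1.55 × 10^5 m³.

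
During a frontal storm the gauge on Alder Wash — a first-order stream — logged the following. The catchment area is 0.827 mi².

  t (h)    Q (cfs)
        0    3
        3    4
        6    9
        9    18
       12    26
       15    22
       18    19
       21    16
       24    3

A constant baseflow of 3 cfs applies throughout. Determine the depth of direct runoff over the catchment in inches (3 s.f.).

d ≈ 0.523 in

Direct runoff: 0.0, 1.0, 6.0, 15.0, 23.0, 19.0, 16.0, 13.0, 0.0 cfs; ΣQ_DR = 93.00 cfs.
V = ΣQ_DR · Δt = 93.00 × 10800 s = 1.004 × 10^6 ft³.
Over A = 0.827 mi², depth = V / A = 0.523 in.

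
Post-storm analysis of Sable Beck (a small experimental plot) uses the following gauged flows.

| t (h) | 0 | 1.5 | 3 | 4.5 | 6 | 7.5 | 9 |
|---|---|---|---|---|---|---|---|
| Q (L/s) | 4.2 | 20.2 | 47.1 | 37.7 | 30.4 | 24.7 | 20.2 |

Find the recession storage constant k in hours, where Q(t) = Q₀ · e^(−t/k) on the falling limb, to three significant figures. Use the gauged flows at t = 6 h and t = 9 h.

On the falling limb, Q drops from 30.4 to 20.2 L/s between t = 6 h and t = 9 h (Δt = 3 h).
k = −Δt / ln(Q₂/Q₁) = −3 / ln(20.2/30.4) = 7.34 h.

k ≈ 7.34 h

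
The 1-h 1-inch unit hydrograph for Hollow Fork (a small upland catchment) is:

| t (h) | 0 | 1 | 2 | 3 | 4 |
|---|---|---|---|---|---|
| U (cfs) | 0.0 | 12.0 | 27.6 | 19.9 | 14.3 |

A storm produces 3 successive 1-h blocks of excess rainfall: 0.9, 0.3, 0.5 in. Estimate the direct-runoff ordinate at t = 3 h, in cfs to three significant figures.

Q ≈ 32.2 cfs

By discrete convolution, Q_j = Σ (P_i / 1 in) · U_{j−i}.
At t = 3 h (j=3): Q = (0.9/1)·19.9 + (0.3/1)·27.6 + (0.5/1)·12.0 = 32.2 cfs.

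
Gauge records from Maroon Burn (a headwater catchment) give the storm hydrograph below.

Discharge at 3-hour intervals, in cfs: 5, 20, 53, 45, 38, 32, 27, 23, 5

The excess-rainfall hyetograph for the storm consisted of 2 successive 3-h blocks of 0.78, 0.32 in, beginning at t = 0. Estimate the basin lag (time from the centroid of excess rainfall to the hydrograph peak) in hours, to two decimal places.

t_L ≈ 3.63 h

Centroid of excess rainfall: t_c = Σ P_i·t̄_i / ΣP_i = 2.3727 h (block centres at 1.5, 4.5 h).
Hydrograph peak occurs at t = 6 h, so basin lag t_L = 6 − 2.3727 = 3.63 h.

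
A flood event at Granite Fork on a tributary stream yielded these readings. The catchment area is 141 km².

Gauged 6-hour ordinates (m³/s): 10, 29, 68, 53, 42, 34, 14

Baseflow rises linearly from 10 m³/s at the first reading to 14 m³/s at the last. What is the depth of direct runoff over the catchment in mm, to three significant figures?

d ≈ 25.4 mm

Direct runoff: 0.00, 18.33, 56.67, 41.00, 29.33, 20.67, 0.00 m³/s; ΣQ_DR = 166.0 m³/s.
V = ΣQ_DR · Δt = 166.0 × 21600 s = 3.586 × 10^6 m³.
Over A = 141 km², depth = V / A = 25.4 mm.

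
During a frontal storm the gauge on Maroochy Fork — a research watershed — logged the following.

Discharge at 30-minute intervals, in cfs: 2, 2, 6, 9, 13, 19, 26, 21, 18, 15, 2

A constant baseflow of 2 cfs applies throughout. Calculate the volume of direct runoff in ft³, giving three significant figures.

Direct-runoff ordinates (Q − Q_b): 0.0, 0.0, 4.0, 7.0, 11.0, 17.0, 24.0, 19.0, 16.0, 13.0, 0.0 cfs.
ΣQ_DR = 111.0 cfs.
With Δt = 0.5 h = 1800 s, V = ΣQ_DR · Δt = 111.0 × 1800 = 2.00 × 10^5 ft³.

V ≈ 2.00 × 10^5 ft³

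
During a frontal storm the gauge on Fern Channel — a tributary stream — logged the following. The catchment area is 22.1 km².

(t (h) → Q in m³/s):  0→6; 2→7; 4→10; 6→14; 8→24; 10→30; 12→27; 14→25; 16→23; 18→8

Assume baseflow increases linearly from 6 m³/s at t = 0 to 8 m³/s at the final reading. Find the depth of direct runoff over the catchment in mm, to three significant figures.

d ≈ 33.9 mm

Direct runoff: 0.00, 0.78, 3.56, 7.33, 17.11, 22.89, 19.67, 17.44, 15.22, 0.00 m³/s; ΣQ_DR = 104.0 m³/s.
V = ΣQ_DR · Δt = 104.0 × 7200 s = 7.488 × 10^5 m³.
Over A = 22.1 km², depth = V / A = 33.9 mm.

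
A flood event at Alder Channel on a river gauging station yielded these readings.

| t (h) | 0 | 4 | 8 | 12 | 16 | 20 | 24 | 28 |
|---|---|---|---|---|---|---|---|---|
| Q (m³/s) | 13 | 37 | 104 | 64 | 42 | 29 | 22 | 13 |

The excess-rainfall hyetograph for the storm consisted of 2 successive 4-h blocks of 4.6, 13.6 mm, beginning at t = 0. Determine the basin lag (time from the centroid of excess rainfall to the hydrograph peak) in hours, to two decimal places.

Centroid of excess rainfall: t_c = Σ P_i·t̄_i / ΣP_i = 4.9890 h (block centres at 2, 6 h).
Hydrograph peak occurs at t = 8 h, so basin lag t_L = 8 − 4.9890 = 3.01 h.

t_L ≈ 3.01 h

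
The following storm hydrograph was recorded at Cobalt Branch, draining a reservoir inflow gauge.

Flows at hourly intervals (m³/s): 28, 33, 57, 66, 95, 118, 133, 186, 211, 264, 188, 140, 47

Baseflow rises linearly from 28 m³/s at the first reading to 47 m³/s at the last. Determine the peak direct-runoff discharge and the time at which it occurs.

Q_p = 221.75 m³/s at t = 9 h

Subtracting baseflow gives direct-runoff ordinates: 0.00, 3.42, 25.83, 33.25, 60.67, 82.08, 95.50, 146.92, 170.33, 221.75, 144.17, 94.58, 0.00 m³/s.
The maximum is 221.75 m³/s, occurring at the reading for t = 9 h.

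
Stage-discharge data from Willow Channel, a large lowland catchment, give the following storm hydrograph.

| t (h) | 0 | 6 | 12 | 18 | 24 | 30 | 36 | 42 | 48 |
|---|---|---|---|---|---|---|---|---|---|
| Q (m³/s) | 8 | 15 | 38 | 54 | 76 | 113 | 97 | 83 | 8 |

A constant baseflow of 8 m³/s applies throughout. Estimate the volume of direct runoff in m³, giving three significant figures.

V ≈ 9.07 × 10^6 m³

Direct-runoff ordinates (Q − Q_b): 0.0, 7.0, 30.0, 46.0, 68.0, 105.0, 89.0, 75.0, 0.0 m³/s.
ΣQ_DR = 420.0 m³/s.
With Δt = 6 h = 21600 s, V = ΣQ_DR · Δt = 420.0 × 21600 = 9.07 × 10^6 m³.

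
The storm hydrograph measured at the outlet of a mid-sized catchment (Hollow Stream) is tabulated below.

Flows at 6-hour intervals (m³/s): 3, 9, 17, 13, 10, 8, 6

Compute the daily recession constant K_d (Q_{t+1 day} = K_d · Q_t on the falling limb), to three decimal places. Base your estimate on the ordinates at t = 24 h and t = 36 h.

Between t = 24 h and t = 36 h the flow falls from 10 to 6 m³/s over 2×6 h = 12 h.
Per-interval ratio K = (6/10)^(1/2) = 0.7746; K_d = K^(24/6) = 0.360.

K_d ≈ 0.360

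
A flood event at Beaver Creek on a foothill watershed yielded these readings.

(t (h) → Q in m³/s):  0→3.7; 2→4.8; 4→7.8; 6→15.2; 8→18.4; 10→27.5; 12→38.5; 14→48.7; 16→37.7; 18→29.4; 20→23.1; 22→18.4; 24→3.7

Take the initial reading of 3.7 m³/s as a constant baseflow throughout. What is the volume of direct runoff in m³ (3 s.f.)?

Direct-runoff ordinates (Q − Q_b): 0.0, 1.1, 4.1, 11.5, 14.7, 23.8, 34.8, 45.0, 34.0, 25.7, 19.4, 14.7, 0.0 m³/s.
ΣQ_DR = 228.8 m³/s.
With Δt = 2 h = 7200 s, V = ΣQ_DR · Δt = 228.8 × 7200 = 1.65 × 10^6 m³.

V ≈ 1.65 × 10^6 m³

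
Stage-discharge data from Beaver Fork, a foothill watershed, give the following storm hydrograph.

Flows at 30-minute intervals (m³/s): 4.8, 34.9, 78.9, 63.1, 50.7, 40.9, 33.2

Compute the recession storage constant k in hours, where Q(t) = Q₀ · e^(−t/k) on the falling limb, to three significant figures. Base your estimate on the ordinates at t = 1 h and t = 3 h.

On the falling limb, Q drops from 78.9 to 33.2 m³/s between t = 1 h and t = 3 h (Δt = 2 h).
k = −Δt / ln(Q₂/Q₁) = −2 / ln(33.2/78.9) = 2.31 h.

k ≈ 2.31 h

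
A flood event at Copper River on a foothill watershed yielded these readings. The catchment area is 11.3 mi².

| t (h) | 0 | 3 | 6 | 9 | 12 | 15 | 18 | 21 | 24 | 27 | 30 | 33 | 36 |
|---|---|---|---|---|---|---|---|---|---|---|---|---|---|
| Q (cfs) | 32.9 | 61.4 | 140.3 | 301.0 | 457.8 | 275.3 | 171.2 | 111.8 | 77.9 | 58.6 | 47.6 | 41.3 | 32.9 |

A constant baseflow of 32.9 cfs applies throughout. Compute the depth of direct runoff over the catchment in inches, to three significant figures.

d ≈ 0.569 in

Direct runoff: 0.0, 28.5, 107.4, 268.1, 424.9, 242.4, 138.3, 78.9, 45.0, 25.7, 14.7, 8.4, 0.0 cfs; ΣQ_DR = 1382 cfs.
V = ΣQ_DR · Δt = 1382 × 10800 s = 1.493 × 10^7 ft³.
Over A = 11.3 mi², depth = V / A = 0.569 in.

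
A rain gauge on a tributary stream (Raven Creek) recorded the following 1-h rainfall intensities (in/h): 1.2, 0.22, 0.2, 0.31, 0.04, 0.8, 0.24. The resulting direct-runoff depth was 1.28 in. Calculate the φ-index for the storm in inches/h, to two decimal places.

Only the 2 blocks with intensity above φ contribute runoff: 1.2, 0.8 in/h.
Σ(I−φ)·Δt = d  ⇒  (1.2+0.8 − 2φ)·1 = 1.28
φ = (2.000 − 1.28/1) / 2 = 0.36 in/h.

φ ≈ 0.36 in/h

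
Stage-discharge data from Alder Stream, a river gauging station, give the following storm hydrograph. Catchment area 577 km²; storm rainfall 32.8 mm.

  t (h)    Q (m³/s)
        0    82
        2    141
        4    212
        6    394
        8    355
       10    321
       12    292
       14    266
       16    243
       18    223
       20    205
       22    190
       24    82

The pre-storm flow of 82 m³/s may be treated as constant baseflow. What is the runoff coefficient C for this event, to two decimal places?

ΣQ_DR = 1940 m³/s; V = ΣQ_DR·Δt = 1.397 × 10^7 m³.
Runoff depth d = V / A = 24.21 mm.
C = d / P = 24.21 / 32.8 = 0.74.

C ≈ 0.74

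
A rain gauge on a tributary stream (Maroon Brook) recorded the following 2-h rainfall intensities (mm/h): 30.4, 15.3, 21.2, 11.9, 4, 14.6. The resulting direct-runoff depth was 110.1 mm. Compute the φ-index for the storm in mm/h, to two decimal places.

Only the 5 blocks with intensity above φ contribute runoff: 30.4, 15.3, 21.2, 11.9, 14.6 mm/h.
Σ(I−φ)·Δt = d  ⇒  (30.4+15.3+21.2+11.9+14.6 − 5φ)·2 = 110.1
φ = (93.40 − 110.1/2) / 5 = 7.67 mm/h.

φ ≈ 7.67 mm/h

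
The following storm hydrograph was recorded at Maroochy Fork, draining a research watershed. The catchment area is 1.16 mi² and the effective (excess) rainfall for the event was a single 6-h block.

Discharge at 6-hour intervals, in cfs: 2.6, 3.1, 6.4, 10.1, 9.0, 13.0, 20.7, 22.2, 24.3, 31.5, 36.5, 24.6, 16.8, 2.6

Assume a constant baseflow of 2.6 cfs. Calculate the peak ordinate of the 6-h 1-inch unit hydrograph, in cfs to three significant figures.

U_p ≈ 22.6 cfs

Direct runoff: 0.0, 0.5, 3.8, 7.5, 6.4, 10.4, 18.1, 19.6, 21.7, 28.9, 33.9, 22.0, 14.2, 0.0 cfs; ΣQ_DR = 187.0 cfs, peak = 33.9 cfs.
Runoff depth d = ΣQ_DR·Δt / A = 187.0 × 21600 / (1.16 mi²) = 1.499 in.
The 1-inch UH is the DRH scaled by (1 in)/d, so U_p = 33.9 × 1/1.499 = 22.6 cfs.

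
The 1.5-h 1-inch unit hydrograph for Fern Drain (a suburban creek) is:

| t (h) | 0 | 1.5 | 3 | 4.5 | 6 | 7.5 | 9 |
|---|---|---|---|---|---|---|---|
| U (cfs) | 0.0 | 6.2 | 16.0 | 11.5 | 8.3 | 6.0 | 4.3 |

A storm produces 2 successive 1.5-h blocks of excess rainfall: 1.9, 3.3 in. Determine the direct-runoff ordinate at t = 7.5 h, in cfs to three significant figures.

By discrete convolution, Q_j = Σ (P_i / 1 in) · U_{j−i}.
At t = 7.5 h (j=5): Q = (1.9/1)·6.0 + (3.3/1)·8.3 = 38.8 cfs.

Q ≈ 38.8 cfs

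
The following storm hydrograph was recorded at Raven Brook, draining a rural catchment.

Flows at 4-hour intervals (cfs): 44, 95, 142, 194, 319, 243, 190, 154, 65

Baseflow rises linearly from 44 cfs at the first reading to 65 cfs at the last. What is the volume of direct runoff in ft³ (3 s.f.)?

Direct-runoff ordinates (Q − Q_b): 0.00, 48.38, 92.75, 142.12, 264.50, 185.88, 130.25, 91.62, 0.00 cfs.
ΣQ_DR = 955.5 cfs.
With Δt = 4 h = 14400 s, V = ΣQ_DR · Δt = 955.5 × 14400 = 1.38 × 10^7 ft³.

V ≈ 1.38 × 10^7 ft³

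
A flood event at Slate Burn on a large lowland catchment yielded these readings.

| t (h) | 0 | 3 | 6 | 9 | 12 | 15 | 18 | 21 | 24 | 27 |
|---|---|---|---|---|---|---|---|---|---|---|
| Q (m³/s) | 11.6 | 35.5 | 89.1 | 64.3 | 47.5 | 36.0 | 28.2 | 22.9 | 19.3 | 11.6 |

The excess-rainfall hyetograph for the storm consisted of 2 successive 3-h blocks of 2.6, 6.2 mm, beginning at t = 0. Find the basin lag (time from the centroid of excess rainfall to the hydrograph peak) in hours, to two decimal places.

Centroid of excess rainfall: t_c = Σ P_i·t̄_i / ΣP_i = 3.6136 h (block centres at 1.5, 4.5 h).
Hydrograph peak occurs at t = 6 h, so basin lag t_L = 6 − 3.6136 = 2.39 h.

t_L ≈ 2.39 h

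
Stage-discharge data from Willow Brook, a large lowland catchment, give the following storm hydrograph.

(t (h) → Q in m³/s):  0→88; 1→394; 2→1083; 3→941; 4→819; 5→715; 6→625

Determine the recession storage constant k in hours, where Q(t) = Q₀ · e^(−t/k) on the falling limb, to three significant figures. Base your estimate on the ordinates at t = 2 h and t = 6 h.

k ≈ 7.28 h

On the falling limb, Q drops from 1083 to 625 m³/s between t = 2 h and t = 6 h (Δt = 4 h).
k = −Δt / ln(Q₂/Q₁) = −4 / ln(625/1083) = 7.28 h.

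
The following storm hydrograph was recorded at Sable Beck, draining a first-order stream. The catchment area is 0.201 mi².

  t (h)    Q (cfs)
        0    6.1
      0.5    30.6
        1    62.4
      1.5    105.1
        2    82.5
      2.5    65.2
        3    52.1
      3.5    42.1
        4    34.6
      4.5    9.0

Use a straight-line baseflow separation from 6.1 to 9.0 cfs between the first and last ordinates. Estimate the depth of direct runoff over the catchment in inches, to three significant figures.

Direct runoff: 0.00, 24.18, 55.66, 98.03, 75.11, 57.49, 44.07, 33.74, 25.92, 0.00 cfs; ΣQ_DR = 414.2 cfs.
V = ΣQ_DR · Δt = 414.2 × 1800 s = 7.456 × 10^5 ft³.
Over A = 0.201 mi², depth = V / A = 1.60 in.

d ≈ 1.60 in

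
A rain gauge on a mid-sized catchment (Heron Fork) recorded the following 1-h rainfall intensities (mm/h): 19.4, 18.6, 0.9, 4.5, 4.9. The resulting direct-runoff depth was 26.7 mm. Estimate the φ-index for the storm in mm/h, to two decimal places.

Only the 2 blocks with intensity above φ contribute runoff: 19.4, 18.6 mm/h.
Σ(I−φ)·Δt = d  ⇒  (19.4+18.6 − 2φ)·1 = 26.7
φ = (38.00 − 26.7/1) / 2 = 5.65 mm/h.

φ ≈ 5.65 mm/h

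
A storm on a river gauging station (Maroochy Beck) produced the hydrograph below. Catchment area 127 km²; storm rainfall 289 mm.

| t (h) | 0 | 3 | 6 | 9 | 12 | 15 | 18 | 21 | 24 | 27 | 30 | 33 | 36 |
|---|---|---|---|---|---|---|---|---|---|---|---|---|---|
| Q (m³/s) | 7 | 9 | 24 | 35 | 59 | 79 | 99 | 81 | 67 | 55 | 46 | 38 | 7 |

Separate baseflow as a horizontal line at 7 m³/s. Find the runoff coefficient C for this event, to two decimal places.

C ≈ 0.15

ΣQ_DR = 515.0 m³/s; V = ΣQ_DR·Δt = 5.562 × 10^6 m³.
Runoff depth d = V / A = 43.80 mm.
C = d / P = 43.80 / 289 = 0.15.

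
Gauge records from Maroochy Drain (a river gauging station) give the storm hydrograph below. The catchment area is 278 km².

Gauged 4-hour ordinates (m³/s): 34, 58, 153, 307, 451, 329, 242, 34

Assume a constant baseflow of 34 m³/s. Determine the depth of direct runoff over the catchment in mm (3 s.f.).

d ≈ 69.2 mm

Direct runoff: 0.0, 24.0, 119.0, 273.0, 417.0, 295.0, 208.0, 0.0 m³/s; ΣQ_DR = 1336 m³/s.
V = ΣQ_DR · Δt = 1336 × 14400 s = 1.924 × 10^7 m³.
Over A = 278 km², depth = V / A = 69.2 mm.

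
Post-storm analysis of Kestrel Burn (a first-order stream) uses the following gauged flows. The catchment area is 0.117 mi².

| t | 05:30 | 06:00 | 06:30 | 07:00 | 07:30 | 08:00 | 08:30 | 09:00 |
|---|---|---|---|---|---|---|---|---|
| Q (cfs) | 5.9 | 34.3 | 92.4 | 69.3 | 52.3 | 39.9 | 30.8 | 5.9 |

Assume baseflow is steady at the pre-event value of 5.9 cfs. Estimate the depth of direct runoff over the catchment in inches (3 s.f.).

d ≈ 1.88 in

Direct runoff: 0.0, 28.4, 86.5, 63.4, 46.4, 34.0, 24.9, 0.0 cfs; ΣQ_DR = 283.6 cfs.
V = ΣQ_DR · Δt = 283.6 × 1800 s = 5.105 × 10^5 ft³.
Over A = 0.117 mi², depth = V / A = 1.88 in.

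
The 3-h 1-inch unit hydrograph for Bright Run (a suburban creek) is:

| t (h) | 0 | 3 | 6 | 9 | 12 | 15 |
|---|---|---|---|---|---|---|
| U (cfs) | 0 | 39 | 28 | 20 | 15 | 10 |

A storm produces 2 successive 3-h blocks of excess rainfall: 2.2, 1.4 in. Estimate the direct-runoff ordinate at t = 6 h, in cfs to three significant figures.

By discrete convolution, Q_j = Σ (P_i / 1 in) · U_{j−i}.
At t = 6 h (j=2): Q = (2.2/1)·28 + (1.4/1)·39 = 116 cfs.

Q ≈ 116 cfs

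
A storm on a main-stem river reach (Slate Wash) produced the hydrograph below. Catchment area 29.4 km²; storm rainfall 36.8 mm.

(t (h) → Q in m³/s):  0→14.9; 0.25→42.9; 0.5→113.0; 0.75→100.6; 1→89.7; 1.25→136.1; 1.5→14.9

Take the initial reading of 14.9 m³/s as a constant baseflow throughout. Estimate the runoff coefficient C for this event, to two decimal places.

C ≈ 0.34

ΣQ_DR = 407.8 m³/s; V = ΣQ_DR·Δt = 3.670 × 10^5 m³.
Runoff depth d = V / A = 12.48 mm.
C = d / P = 12.48 / 36.8 = 0.34.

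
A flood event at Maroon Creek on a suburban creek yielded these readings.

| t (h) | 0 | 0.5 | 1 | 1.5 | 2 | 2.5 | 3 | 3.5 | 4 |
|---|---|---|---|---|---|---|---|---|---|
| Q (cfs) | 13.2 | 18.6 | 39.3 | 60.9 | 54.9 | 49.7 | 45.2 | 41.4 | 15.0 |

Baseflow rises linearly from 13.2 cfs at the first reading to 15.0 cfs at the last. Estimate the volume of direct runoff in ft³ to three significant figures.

V ≈ 3.80 × 10^5 ft³

Direct-runoff ordinates (Q − Q_b): 0.00, 5.17, 25.65, 47.02, 40.80, 35.38, 30.65, 26.62, 0.00 cfs.
ΣQ_DR = 211.3 cfs.
With Δt = 0.5 h = 1800 s, V = ΣQ_DR · Δt = 211.3 × 1800 = 3.80 × 10^5 ft³.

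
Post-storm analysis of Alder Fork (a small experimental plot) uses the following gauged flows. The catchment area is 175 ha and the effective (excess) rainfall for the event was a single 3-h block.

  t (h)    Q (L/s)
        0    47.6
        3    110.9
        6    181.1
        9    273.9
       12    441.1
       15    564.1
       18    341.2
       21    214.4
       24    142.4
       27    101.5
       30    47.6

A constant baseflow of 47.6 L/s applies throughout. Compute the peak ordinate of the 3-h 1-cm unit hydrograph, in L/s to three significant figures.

Direct runoff: 0.0, 63.3, 133.5, 226.3, 393.5, 516.5, 293.6, 166.8, 94.8, 53.9, 0.0 L/s; ΣQ_DR = 1942 L/s, peak = 516.5 L/s.
Runoff depth d = ΣQ_DR·Δt / A = 1942 × 10800 / (175 ha) = 11.99 mm.
The 1-cm UH is the DRH scaled by (10 mm)/d, so U_p = 516.5 × 10/11.99 = 431 L/s.

U_p ≈ 431 L/s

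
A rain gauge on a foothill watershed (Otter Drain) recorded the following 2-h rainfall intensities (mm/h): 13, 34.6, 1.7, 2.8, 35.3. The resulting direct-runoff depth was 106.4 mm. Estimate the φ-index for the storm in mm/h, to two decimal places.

φ ≈ 9.90 mm/h

Only the 3 blocks with intensity above φ contribute runoff: 13, 34.6, 35.3 mm/h.
Σ(I−φ)·Δt = d  ⇒  (13+34.6+35.3 − 3φ)·2 = 106.4
φ = (82.90 − 106.4/2) / 3 = 9.90 mm/h.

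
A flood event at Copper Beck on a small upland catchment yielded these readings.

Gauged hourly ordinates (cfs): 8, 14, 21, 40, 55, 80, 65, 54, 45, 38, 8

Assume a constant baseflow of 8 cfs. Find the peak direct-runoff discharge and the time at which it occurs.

Subtracting baseflow gives direct-runoff ordinates: 0.0, 6.0, 13.0, 32.0, 47.0, 72.0, 57.0, 46.0, 37.0, 30.0, 0.0 cfs.
The maximum is 72.0 cfs, occurring at the reading for t = 5 h.

Q_p = 72.0 cfs at t = 5 h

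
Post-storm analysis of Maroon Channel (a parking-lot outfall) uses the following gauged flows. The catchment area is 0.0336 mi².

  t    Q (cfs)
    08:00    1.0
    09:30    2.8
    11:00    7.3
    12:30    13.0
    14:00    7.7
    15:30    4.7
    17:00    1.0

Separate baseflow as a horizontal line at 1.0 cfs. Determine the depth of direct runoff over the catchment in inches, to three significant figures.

Direct runoff: 0.0, 1.8, 6.3, 12.0, 6.7, 3.7, 0.0 cfs; ΣQ_DR = 30.50 cfs.
V = ΣQ_DR · Δt = 30.50 × 5400 s = 1.647 × 10^5 ft³.
Over A = 0.0336 mi², depth = V / A = 2.11 in.

d ≈ 2.11 in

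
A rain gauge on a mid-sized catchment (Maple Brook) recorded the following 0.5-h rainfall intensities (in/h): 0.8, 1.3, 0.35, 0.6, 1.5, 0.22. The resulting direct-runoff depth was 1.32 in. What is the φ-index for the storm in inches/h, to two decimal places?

Only the 4 blocks with intensity above φ contribute runoff: 0.8, 1.3, 0.6, 1.5 in/h.
Σ(I−φ)·Δt = d  ⇒  (0.8+1.3+0.6+1.5 − 4φ)·0.5 = 1.32
φ = (4.200 − 1.32/0.5) / 4 = 0.39 in/h.

φ ≈ 0.39 in/h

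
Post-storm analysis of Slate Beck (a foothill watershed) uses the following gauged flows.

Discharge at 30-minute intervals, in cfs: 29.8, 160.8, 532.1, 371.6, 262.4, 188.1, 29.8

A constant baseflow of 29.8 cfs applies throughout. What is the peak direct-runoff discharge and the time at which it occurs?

Subtracting baseflow gives direct-runoff ordinates: 0.0, 131.0, 502.3, 341.8, 232.6, 158.3, 0.0 cfs.
The maximum is 502.3 cfs, occurring at the reading for t = 1 h.

Q_p = 502.3 cfs at t = 1 h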